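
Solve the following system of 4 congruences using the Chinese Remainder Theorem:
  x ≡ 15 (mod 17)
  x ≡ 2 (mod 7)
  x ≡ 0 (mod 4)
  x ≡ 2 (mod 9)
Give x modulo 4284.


Product of moduli M = 17 · 7 · 4 · 9 = 4284.
Merge one congruence at a time:
  Start: x ≡ 15 (mod 17).
  Combine with x ≡ 2 (mod 7); new modulus lcm = 119.
    Write x = 15 + 17·t and substitute into x ≡ 2 (mod 7): 17·t ≡ 2 − 15 = -13 (mod 7).
    Reduce coefficients mod 7: 3·t ≡ 1 (mod 7).
    The inverse of 3 mod 7 is 5 (since 3·5 = 15 = 2·7 + 1), so t ≡ 5·1 = 5 ≡ 5 (mod 7).
    Then x = 15 + 17·5 = 100, valid modulo lcm(17, 7) = 119: x ≡ 100 (mod 119).
  Combine with x ≡ 0 (mod 4); new modulus lcm = 476.
    Write x = 100 + 119·t and substitute into x ≡ 0 (mod 4): 119·t ≡ 0 − 100 = -100 (mod 4).
    Reduce coefficients mod 4: 3·t ≡ 0 (mod 4).
    The inverse of 3 mod 4 is 3 (since 3·3 = 9 = 2·4 + 1), so t ≡ 3·0 = 0 ≡ 0 (mod 4).
    Then x = 100 + 119·0 = 100, valid modulo lcm(119, 4) = 476: x ≡ 100 (mod 476).
  Combine with x ≡ 2 (mod 9); new modulus lcm = 4284.
    Write x = 100 + 476·t and substitute into x ≡ 2 (mod 9): 476·t ≡ 2 − 100 = -98 (mod 9).
    Reduce coefficients mod 9: 8·t ≡ 1 (mod 9).
    The inverse of 8 mod 9 is 8 (since 8·8 = 64 = 7·9 + 1), so t ≡ 8·1 = 8 ≡ 8 (mod 9).
    Then x = 100 + 476·8 = 3908, valid modulo lcm(476, 9) = 4284: x ≡ 3908 (mod 4284).
Verify against each original: 3908 mod 17 = 15, 3908 mod 7 = 2, 3908 mod 4 = 0, 3908 mod 9 = 2.

x ≡ 3908 (mod 4284).


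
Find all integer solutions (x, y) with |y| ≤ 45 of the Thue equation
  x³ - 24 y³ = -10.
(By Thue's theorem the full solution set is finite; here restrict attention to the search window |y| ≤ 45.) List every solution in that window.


The equation is x³ - 24y³ = -10. For fixed y, x³ = 24·y³ − 10, so a solution requires the RHS to be a perfect cube.
Strategy: iterate y from -45 to 45, compute RHS = 24·y³ − 10, and check whether it is a (positive or negative) perfect cube.
Check small values of y:
  y = 0: RHS = -10 is not a perfect cube.
  y = 1: RHS = 14 is not a perfect cube.
  y = -1: RHS = -34 is not a perfect cube.
  y = 2: RHS = 182 is not a perfect cube.
  y = -2: RHS = -202 is not a perfect cube.
  y = 3: RHS = 638 is not a perfect cube.
  y = -3: RHS = -658 is not a perfect cube.
Continuing the search up to |y| = 45 finds no solutions either.
No (x, y) in the scanned range satisfies the equation.

No integer solutions with |y| ≤ 45.


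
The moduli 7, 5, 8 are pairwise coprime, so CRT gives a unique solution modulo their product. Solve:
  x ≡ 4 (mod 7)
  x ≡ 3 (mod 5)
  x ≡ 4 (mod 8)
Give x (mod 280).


Moduli 7, 5, 8 are pairwise coprime; by CRT there is a unique solution modulo M = 7 · 5 · 8 = 280.
Solve pairwise, accumulating the modulus:
  Start with x ≡ 4 (mod 7).
  Combine with x ≡ 3 (mod 5): since gcd(7, 5) = 1, we get a unique residue mod 35.
    Write x = 4 + 7·t and substitute into x ≡ 3 (mod 5): 7·t ≡ 3 − 4 = -1 (mod 5).
    Reduce coefficients mod 5: 2·t ≡ 4 (mod 5).
    The inverse of 2 mod 5 is 3 (since 2·3 = 6 = 1·5 + 1), so t ≡ 3·4 = 12 ≡ 2 (mod 5).
    Then x = 4 + 7·2 = 18, valid modulo lcm(7, 5) = 35: x ≡ 18 (mod 35).
  Combine with x ≡ 4 (mod 8): since gcd(35, 8) = 1, we get a unique residue mod 280.
    Write x = 18 + 35·t and substitute into x ≡ 4 (mod 8): 35·t ≡ 4 − 18 = -14 (mod 8).
    Reduce coefficients mod 8: 3·t ≡ 2 (mod 8).
    The inverse of 3 mod 8 is 3 (since 3·3 = 9 = 1·8 + 1), so t ≡ 3·2 = 6 ≡ 6 (mod 8).
    Then x = 18 + 35·6 = 228, valid modulo lcm(35, 8) = 280: x ≡ 228 (mod 280).
Verify: 228 mod 7 = 4 ✓, 228 mod 5 = 3 ✓, 228 mod 8 = 4 ✓.

x ≡ 228 (mod 280).


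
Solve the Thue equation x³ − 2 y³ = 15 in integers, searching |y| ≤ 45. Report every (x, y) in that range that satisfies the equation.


The equation is x³ - 2y³ = 15. For fixed y, x³ = 2·y³ + 15, so a solution requires the RHS to be a perfect cube.
Strategy: iterate y from -45 to 45, compute RHS = 2·y³ + 15, and check whether it is a (positive or negative) perfect cube.
Check small values of y:
  y = 0: RHS = 15 is not a perfect cube.
  y = 1: RHS = 17 is not a perfect cube.
  y = -1: RHS = 13 is not a perfect cube.
  y = 2: RHS = 31 is not a perfect cube.
  y = -2: RHS = -1 = (-1)³ ⇒ x = -1 works.
  y = 3: RHS = 69 is not a perfect cube.
  y = -3: RHS = -39 is not a perfect cube.
Continuing the search up to |y| = 45 finds no further solutions beyond those listed.
Collected solutions: (-1, -2).

Solutions (with |y| ≤ 45): (-1, -2).


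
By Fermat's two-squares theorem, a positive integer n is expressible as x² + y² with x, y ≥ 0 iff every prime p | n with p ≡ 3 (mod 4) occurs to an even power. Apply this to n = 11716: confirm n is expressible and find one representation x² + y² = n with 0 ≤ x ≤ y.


Step 1: Factor n = 11716 = 2^2 · 29 · 101.
Step 2: Check the mod-4 condition on each prime factor: 2 = 2 (special); 29 ≡ 1 (mod 4), exponent 1; 101 ≡ 1 (mod 4), exponent 1.
All primes ≡ 3 (mod 4) appear to even exponent (or don't appear), so by the two-squares theorem n IS expressible as a sum of two squares.
Step 3: Build a representation. Group n = k² · m with k = 2 and m = 29 · 101 = 2929 (a product of primes ≡ 1 (mod 4)); a representation of m scales to one of n via (k·x)² + (k·y)² = k²(x² + y²). Each prime p ≡ 1 (mod 4) is itself a sum of two squares; find a² by testing p − a² for a perfect square:
  29: 29 − 1² = 28, 29 − 2² = 25 = 5² ⇒ 29 = 2² + 5².
  101: 101 − 1² = 100 = 10² ⇒ 101 = 1² + 10².
  Combine using the Brahmagupta–Fibonacci identity (a² + b²)(c² + d²) = (ac − bd)² + (ad + bc)² = (ac + bd)² + (ad − bc)²:
  29 · 101 = 2929: from (2² + 5²)(1² + 10²), take (2·1 − 5·10, 2·10 + 5·1) = (2 − 50, 20 + 5) = (-48, 25); dropping signs (only squares matter) gives (48, 25); check 48² + 25² = 2304 + 625 = 2929 ✓.
  Scale by k = 2: (2·48, 2·25) = (96, 50).
Step 4: Order so x ≤ y and verify: 50² + 96² = 2500 + 9216 = 11716 = n. ✓

n = 11716 = 50² + 96² (one valid representation with x ≤ y).


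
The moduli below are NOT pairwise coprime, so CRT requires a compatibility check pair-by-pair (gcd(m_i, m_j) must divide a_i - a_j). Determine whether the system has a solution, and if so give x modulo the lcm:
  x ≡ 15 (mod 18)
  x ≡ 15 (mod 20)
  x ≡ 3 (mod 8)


Moduli 18, 20, 8 are not pairwise coprime, so CRT works modulo lcm(m_i) when all pairwise compatibility conditions hold.
Pairwise compatibility: gcd(m_i, m_j) must divide a_i - a_j for every pair.
Merge one congruence at a time:
  Start: x ≡ 15 (mod 18).
  Combine with x ≡ 15 (mod 20): gcd(18, 20) = 2; 15 - 15 = 0, which IS divisible by 2, so compatible.
    Write x = 15 + 18·t and substitute into x ≡ 15 (mod 20): 18·t ≡ 15 − 15 = 0 (mod 20).
    Divide the congruence (and modulus) by g = 2: 9·t ≡ 0 (mod 10).
    The inverse of 9 mod 10 is 9 (since 9·9 = 81 = 8·10 + 1), so t ≡ 9·0 = 0 ≡ 0 (mod 10).
    Then x = 15 + 18·0 = 15, valid modulo lcm(18, 20) = 180: x ≡ 15 (mod 180).
  Combine with x ≡ 3 (mod 8): gcd(180, 8) = 4; 3 - 15 = -12, which IS divisible by 4, so compatible.
    Write x = 15 + 180·t and substitute into x ≡ 3 (mod 8): 180·t ≡ 3 − 15 = -12 (mod 8).
    Divide the congruence (and modulus) by g = 4: 45·t ≡ -3 (mod 2).
    Reduce coefficients mod 2: 1·t ≡ 1 (mod 2).
    So t ≡ 1 (mod 2).
    Then x = 15 + 180·1 = 195, valid modulo lcm(180, 8) = 360: x ≡ 195 (mod 360).
Verify: 195 mod 18 = 15, 195 mod 20 = 15, 195 mod 8 = 3.

x ≡ 195 (mod 360).


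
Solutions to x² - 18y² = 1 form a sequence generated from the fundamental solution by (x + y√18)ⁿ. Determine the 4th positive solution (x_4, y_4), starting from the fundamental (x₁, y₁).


Step 1: Find the fundamental solution (x₁, y₁) of x² - 18y² = 1.
  Expand √18 as a continued fraction. a₀ = ⌊√18⌋ = 4; iterate m_{k+1} = d_k·a_k − m_k, d_{k+1} = (18 − m_{k+1}²)/d_k, a_{k+1} = ⌊(a₀ + m_{k+1})/d_{k+1}⌋ (starting m₀ = 0, d₀ = 1), with convergents p_k = a_k·p_{k-1} + p_{k-2}, q_k = a_k·q_{k-1} + q_{k-2} (p₋₁ = 1, q₋₁ = 0):
  k = 0: a₀ = 4; p₀/q₀ = 4/1; p₀² − 18·q₀² = 16 − 18 = -2.
  k = 1: m = 4, d = 2, a = ⌊(4 + 4)/2⌋ = 4; p/q = (4·4 + 1)/(4·1 + 0) = 17/4; p² − 18·q² = 289 − 288 = 1.
  The first convergent with p² − 18·q² = 1 gives the fundamental solution (x₁, y₁) = (17, 4).
Step 2: Apply the recurrence (x_{n+1}, y_{n+1}) = (x₁x_n + 18y₁y_n, x₁y_n + y₁x_n) repeatedly.
  From (x_1, y_1) = (17, 4): x_2 = 17·17 + 18·4·4 = 577; y_2 = 17·4 + 4·17 = 136.
  From (x_2, y_2) = (577, 136): x_3 = 17·577 + 18·4·136 = 19601; y_3 = 17·136 + 4·577 = 4620.
  From (x_3, y_3) = (19601, 4620): x_4 = 17·19601 + 18·4·4620 = 665857; y_4 = 17·4620 + 4·19601 = 156944.
Step 3: Verify x_4² - 18·y_4² = 443365544449 - 443365544448 = 1 (should be 1). ✓

(x_1, y_1) = (17, 4); (x_4, y_4) = (665857, 156944).


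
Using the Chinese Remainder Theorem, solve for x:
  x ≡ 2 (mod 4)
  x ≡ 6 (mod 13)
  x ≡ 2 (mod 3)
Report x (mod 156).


Moduli 4, 13, 3 are pairwise coprime; by CRT there is a unique solution modulo M = 4 · 13 · 3 = 156.
Solve pairwise, accumulating the modulus:
  Start with x ≡ 2 (mod 4).
  Combine with x ≡ 6 (mod 13): since gcd(4, 13) = 1, we get a unique residue mod 52.
    Write x = 2 + 4·t and substitute into x ≡ 6 (mod 13): 4·t ≡ 6 − 2 = 4 (mod 13).
    The inverse of 4 mod 13 is 10 (since 4·10 = 40 = 3·13 + 1), so t ≡ 10·4 = 40 ≡ 1 (mod 13).
    Then x = 2 + 4·1 = 6, valid modulo lcm(4, 13) = 52: x ≡ 6 (mod 52).
  Combine with x ≡ 2 (mod 3): since gcd(52, 3) = 1, we get a unique residue mod 156.
    Write x = 6 + 52·t and substitute into x ≡ 2 (mod 3): 52·t ≡ 2 − 6 = -4 (mod 3).
    Reduce coefficients mod 3: 1·t ≡ 2 (mod 3).
    So t ≡ 2 (mod 3).
    Then x = 6 + 52·2 = 110, valid modulo lcm(52, 3) = 156: x ≡ 110 (mod 156).
Verify: 110 mod 4 = 2 ✓, 110 mod 13 = 6 ✓, 110 mod 3 = 2 ✓.

x ≡ 110 (mod 156).


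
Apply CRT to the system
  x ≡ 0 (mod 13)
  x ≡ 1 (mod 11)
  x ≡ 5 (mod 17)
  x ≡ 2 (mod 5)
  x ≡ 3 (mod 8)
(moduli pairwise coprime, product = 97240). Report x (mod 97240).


Product of moduli M = 13 · 11 · 17 · 5 · 8 = 97240.
Merge one congruence at a time:
  Start: x ≡ 0 (mod 13).
  Combine with x ≡ 1 (mod 11); new modulus lcm = 143.
    Write x = 0 + 13·t and substitute into x ≡ 1 (mod 11): 13·t ≡ 1 − 0 = 1 (mod 11).
    Reduce coefficients mod 11: 2·t ≡ 1 (mod 11).
    The inverse of 2 mod 11 is 6 (since 2·6 = 12 = 1·11 + 1), so t ≡ 6·1 = 6 ≡ 6 (mod 11).
    Then x = 0 + 13·6 = 78, valid modulo lcm(13, 11) = 143: x ≡ 78 (mod 143).
  Combine with x ≡ 5 (mod 17); new modulus lcm = 2431.
    Write x = 78 + 143·t and substitute into x ≡ 5 (mod 17): 143·t ≡ 5 − 78 = -73 (mod 17).
    Reduce coefficients mod 17: 7·t ≡ 12 (mod 17).
    The inverse of 7 mod 17 is 5 (since 7·5 = 35 = 2·17 + 1), so t ≡ 5·12 = 60 ≡ 9 (mod 17).
    Then x = 78 + 143·9 = 1365, valid modulo lcm(143, 17) = 2431: x ≡ 1365 (mod 2431).
  Combine with x ≡ 2 (mod 5); new modulus lcm = 12155.
    Write x = 1365 + 2431·t and substitute into x ≡ 2 (mod 5): 2431·t ≡ 2 − 1365 = -1363 (mod 5).
    Reduce coefficients mod 5: 1·t ≡ 2 (mod 5).
    So t ≡ 2 (mod 5).
    Then x = 1365 + 2431·2 = 6227, valid modulo lcm(2431, 5) = 12155: x ≡ 6227 (mod 12155).
  Combine with x ≡ 3 (mod 8); new modulus lcm = 97240.
    Write x = 6227 + 12155·t and substitute into x ≡ 3 (mod 8): 12155·t ≡ 3 − 6227 = -6224 (mod 8).
    Reduce coefficients mod 8: 3·t ≡ 0 (mod 8).
    The inverse of 3 mod 8 is 3 (since 3·3 = 9 = 1·8 + 1), so t ≡ 3·0 = 0 ≡ 0 (mod 8).
    Then x = 6227 + 12155·0 = 6227, valid modulo lcm(12155, 8) = 97240: x ≡ 6227 (mod 97240).
Verify against each original: 6227 mod 13 = 0, 6227 mod 11 = 1, 6227 mod 17 = 5, 6227 mod 5 = 2, 6227 mod 8 = 3.

x ≡ 6227 (mod 97240).


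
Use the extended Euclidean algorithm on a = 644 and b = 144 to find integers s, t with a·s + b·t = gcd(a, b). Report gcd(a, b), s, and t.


Euclidean algorithm on (644, 144) — divide until remainder is 0:
  644 = 4 · 144 + 68
  144 = 2 · 68 + 8
  68 = 8 · 8 + 4
  8 = 2 · 4 + 0
gcd(644, 144) = 4.
Track Bezout coefficients alongside the remainders: start with r₀ = 644 = a·1 + b·0 (s = 1, t = 0) and r₁ = 144 = a·0 + b·1 (s = 0, t = 1); each new remainder r_{k+1} = r_{k-1} − q_k·r_k inherits s_{k+1} = s_{k-1} − q_k·s_k, t_{k+1} = t_{k-1} − q_k·t_k, so r_k = a·s_k + b·t_k at every step:
  q = 4: r = 68, s = 1 − 4·0 = 1, t = 0 − 4·1 = -4  (check: 644·1 + 144·(-4) = 68)
  q = 2: r = 8, s = 0 − 2·1 = -2, t = 1 − 2·(-4) = 9  (check: 644·(-2) + 144·9 = 8)
  q = 8: r = 4, s = 1 − 8·(-2) = 17, t = -4 − 8·9 = -76  (check: 644·17 + 144·(-76) = 4)
The row with r = 4 (the gcd) gives the Bezout coefficients s = 17, t = -76.
Result: 644 · (17) + 144 · (-76) = 4.

gcd(644, 144) = 4; s = 17, t = -76 (check: 644·17 + 144·(-76) = 4).


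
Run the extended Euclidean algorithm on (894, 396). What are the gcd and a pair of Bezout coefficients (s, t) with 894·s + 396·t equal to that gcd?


Euclidean algorithm on (894, 396) — divide until remainder is 0:
  894 = 2 · 396 + 102
  396 = 3 · 102 + 90
  102 = 1 · 90 + 12
  90 = 7 · 12 + 6
  12 = 2 · 6 + 0
gcd(894, 396) = 6.
Track Bezout coefficients alongside the remainders: start with r₀ = 894 = a·1 + b·0 (s = 1, t = 0) and r₁ = 396 = a·0 + b·1 (s = 0, t = 1); each new remainder r_{k+1} = r_{k-1} − q_k·r_k inherits s_{k+1} = s_{k-1} − q_k·s_k, t_{k+1} = t_{k-1} − q_k·t_k, so r_k = a·s_k + b·t_k at every step:
  q = 2: r = 102, s = 1 − 2·0 = 1, t = 0 − 2·1 = -2  (check: 894·1 + 396·(-2) = 102)
  q = 3: r = 90, s = 0 − 3·1 = -3, t = 1 − 3·(-2) = 7  (check: 894·(-3) + 396·7 = 90)
  q = 1: r = 12, s = 1 − 1·(-3) = 4, t = -2 − 1·7 = -9  (check: 894·4 + 396·(-9) = 12)
  q = 7: r = 6, s = -3 − 7·4 = -31, t = 7 − 7·(-9) = 70  (check: 894·(-31) + 396·70 = 6)
The row with r = 6 (the gcd) gives the Bezout coefficients s = -31, t = 70.
Result: 894 · (-31) + 396 · (70) = 6.

gcd(894, 396) = 6; s = -31, t = 70 (check: 894·(-31) + 396·70 = 6).


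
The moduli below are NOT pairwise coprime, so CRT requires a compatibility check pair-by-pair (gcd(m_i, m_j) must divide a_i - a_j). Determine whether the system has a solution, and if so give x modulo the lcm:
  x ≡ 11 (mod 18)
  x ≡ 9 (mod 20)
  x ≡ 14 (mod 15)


Moduli 18, 20, 15 are not pairwise coprime, so CRT works modulo lcm(m_i) when all pairwise compatibility conditions hold.
Pairwise compatibility: gcd(m_i, m_j) must divide a_i - a_j for every pair.
Merge one congruence at a time:
  Start: x ≡ 11 (mod 18).
  Combine with x ≡ 9 (mod 20): gcd(18, 20) = 2; 9 - 11 = -2, which IS divisible by 2, so compatible.
    Write x = 11 + 18·t and substitute into x ≡ 9 (mod 20): 18·t ≡ 9 − 11 = -2 (mod 20).
    Divide the congruence (and modulus) by g = 2: 9·t ≡ -1 (mod 10).
    Reduce coefficients mod 10: 9·t ≡ 9 (mod 10).
    The inverse of 9 mod 10 is 9 (since 9·9 = 81 = 8·10 + 1), so t ≡ 9·9 = 81 ≡ 1 (mod 10).
    Then x = 11 + 18·1 = 29, valid modulo lcm(18, 20) = 180: x ≡ 29 (mod 180).
  Combine with x ≡ 14 (mod 15): gcd(180, 15) = 15; 14 - 29 = -15, which IS divisible by 15, so compatible.
    Write x = 29 + 180·t and substitute into x ≡ 14 (mod 15): 180·t ≡ 14 − 29 = -15 (mod 15).
    Divide the congruence (and modulus) by g = 15: 12·t ≡ -1 (mod 1).
    Modulo 1 every t works; take t = 0.
    Then x = 29 + 180·0 = 29, valid modulo lcm(180, 15) = 180: x ≡ 29 (mod 180).
Verify: 29 mod 18 = 11, 29 mod 20 = 9, 29 mod 15 = 14.

x ≡ 29 (mod 180).


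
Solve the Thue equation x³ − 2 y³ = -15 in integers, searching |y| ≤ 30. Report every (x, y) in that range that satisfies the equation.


The equation is x³ - 2y³ = -15. For fixed y, x³ = 2·y³ − 15, so a solution requires the RHS to be a perfect cube.
Strategy: iterate y from -30 to 30, compute RHS = 2·y³ − 15, and check whether it is a (positive or negative) perfect cube.
Check small values of y:
  y = 0: RHS = -15 is not a perfect cube.
  y = 1: RHS = -13 is not a perfect cube.
  y = -1: RHS = -17 is not a perfect cube.
  y = 2: RHS = 1 = (1)³ ⇒ x = 1 works.
  y = -2: RHS = -31 is not a perfect cube.
  y = 3: RHS = 39 is not a perfect cube.
  y = -3: RHS = -69 is not a perfect cube.
Continuing the search up to |y| = 30 finds no further solutions beyond those listed.
Collected solutions: (1, 2).

Solutions (with |y| ≤ 30): (1, 2).


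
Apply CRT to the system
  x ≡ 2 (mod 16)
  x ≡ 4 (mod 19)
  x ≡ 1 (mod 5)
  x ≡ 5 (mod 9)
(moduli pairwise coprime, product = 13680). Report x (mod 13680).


Product of moduli M = 16 · 19 · 5 · 9 = 13680.
Merge one congruence at a time:
  Start: x ≡ 2 (mod 16).
  Combine with x ≡ 4 (mod 19); new modulus lcm = 304.
    Write x = 2 + 16·t and substitute into x ≡ 4 (mod 19): 16·t ≡ 4 − 2 = 2 (mod 19).
    The inverse of 16 mod 19 is 6 (since 16·6 = 96 = 5·19 + 1), so t ≡ 6·2 = 12 ≡ 12 (mod 19).
    Then x = 2 + 16·12 = 194, valid modulo lcm(16, 19) = 304: x ≡ 194 (mod 304).
  Combine with x ≡ 1 (mod 5); new modulus lcm = 1520.
    Write x = 194 + 304·t and substitute into x ≡ 1 (mod 5): 304·t ≡ 1 − 194 = -193 (mod 5).
    Reduce coefficients mod 5: 4·t ≡ 2 (mod 5).
    The inverse of 4 mod 5 is 4 (since 4·4 = 16 = 3·5 + 1), so t ≡ 4·2 = 8 ≡ 3 (mod 5).
    Then x = 194 + 304·3 = 1106, valid modulo lcm(304, 5) = 1520: x ≡ 1106 (mod 1520).
  Combine with x ≡ 5 (mod 9); new modulus lcm = 13680.
    Write x = 1106 + 1520·t and substitute into x ≡ 5 (mod 9): 1520·t ≡ 5 − 1106 = -1101 (mod 9).
    Reduce coefficients mod 9: 8·t ≡ 6 (mod 9).
    The inverse of 8 mod 9 is 8 (since 8·8 = 64 = 7·9 + 1), so t ≡ 8·6 = 48 ≡ 3 (mod 9).
    Then x = 1106 + 1520·3 = 5666, valid modulo lcm(1520, 9) = 13680: x ≡ 5666 (mod 13680).
Verify against each original: 5666 mod 16 = 2, 5666 mod 19 = 4, 5666 mod 5 = 1, 5666 mod 9 = 5.

x ≡ 5666 (mod 13680).


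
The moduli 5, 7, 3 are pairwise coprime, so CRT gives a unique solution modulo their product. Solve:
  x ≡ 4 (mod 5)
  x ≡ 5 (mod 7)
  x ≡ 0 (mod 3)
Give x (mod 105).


Moduli 5, 7, 3 are pairwise coprime; by CRT there is a unique solution modulo M = 5 · 7 · 3 = 105.
Solve pairwise, accumulating the modulus:
  Start with x ≡ 4 (mod 5).
  Combine with x ≡ 5 (mod 7): since gcd(5, 7) = 1, we get a unique residue mod 35.
    Write x = 4 + 5·t and substitute into x ≡ 5 (mod 7): 5·t ≡ 5 − 4 = 1 (mod 7).
    The inverse of 5 mod 7 is 3 (since 5·3 = 15 = 2·7 + 1), so t ≡ 3·1 = 3 ≡ 3 (mod 7).
    Then x = 4 + 5·3 = 19, valid modulo lcm(5, 7) = 35: x ≡ 19 (mod 35).
  Combine with x ≡ 0 (mod 3): since gcd(35, 3) = 1, we get a unique residue mod 105.
    Write x = 19 + 35·t and substitute into x ≡ 0 (mod 3): 35·t ≡ 0 − 19 = -19 (mod 3).
    Reduce coefficients mod 3: 2·t ≡ 2 (mod 3).
    The inverse of 2 mod 3 is 2 (since 2·2 = 4 = 1·3 + 1), so t ≡ 2·2 = 4 ≡ 1 (mod 3).
    Then x = 19 + 35·1 = 54, valid modulo lcm(35, 3) = 105: x ≡ 54 (mod 105).
Verify: 54 mod 5 = 4 ✓, 54 mod 7 = 5 ✓, 54 mod 3 = 0 ✓.

x ≡ 54 (mod 105).


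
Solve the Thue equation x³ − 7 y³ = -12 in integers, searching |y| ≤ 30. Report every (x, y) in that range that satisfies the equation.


The equation is x³ - 7y³ = -12. For fixed y, x³ = 7·y³ − 12, so a solution requires the RHS to be a perfect cube.
Strategy: iterate y from -30 to 30, compute RHS = 7·y³ − 12, and check whether it is a (positive or negative) perfect cube.
Check small values of y:
  y = 0: RHS = -12 is not a perfect cube.
  y = 1: RHS = -5 is not a perfect cube.
  y = -1: RHS = -19 is not a perfect cube.
  y = 2: RHS = 44 is not a perfect cube.
  y = -2: RHS = -68 is not a perfect cube.
  y = 3: RHS = 177 is not a perfect cube.
  y = -3: RHS = -201 is not a perfect cube.
Continuing the search up to |y| = 30 finds no solutions either.
No (x, y) in the scanned range satisfies the equation.

No integer solutions with |y| ≤ 30.


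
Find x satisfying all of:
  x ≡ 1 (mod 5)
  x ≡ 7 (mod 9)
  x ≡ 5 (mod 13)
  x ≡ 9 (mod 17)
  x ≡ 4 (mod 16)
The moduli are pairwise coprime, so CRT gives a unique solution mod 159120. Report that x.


Product of moduli M = 5 · 9 · 13 · 17 · 16 = 159120.
Merge one congruence at a time:
  Start: x ≡ 1 (mod 5).
  Combine with x ≡ 7 (mod 9); new modulus lcm = 45.
    Write x = 1 + 5·t and substitute into x ≡ 7 (mod 9): 5·t ≡ 7 − 1 = 6 (mod 9).
    The inverse of 5 mod 9 is 2 (since 5·2 = 10 = 1·9 + 1), so t ≡ 2·6 = 12 ≡ 3 (mod 9).
    Then x = 1 + 5·3 = 16, valid modulo lcm(5, 9) = 45: x ≡ 16 (mod 45).
  Combine with x ≡ 5 (mod 13); new modulus lcm = 585.
    Write x = 16 + 45·t and substitute into x ≡ 5 (mod 13): 45·t ≡ 5 − 16 = -11 (mod 13).
    Reduce coefficients mod 13: 6·t ≡ 2 (mod 13).
    The inverse of 6 mod 13 is 11 (since 6·11 = 66 = 5·13 + 1), so t ≡ 11·2 = 22 ≡ 9 (mod 13).
    Then x = 16 + 45·9 = 421, valid modulo lcm(45, 13) = 585: x ≡ 421 (mod 585).
  Combine with x ≡ 9 (mod 17); new modulus lcm = 9945.
    Write x = 421 + 585·t and substitute into x ≡ 9 (mod 17): 585·t ≡ 9 − 421 = -412 (mod 17).
    Reduce coefficients mod 17: 7·t ≡ 13 (mod 17).
    The inverse of 7 mod 17 is 5 (since 7·5 = 35 = 2·17 + 1), so t ≡ 5·13 = 65 ≡ 14 (mod 17).
    Then x = 421 + 585·14 = 8611, valid modulo lcm(585, 17) = 9945: x ≡ 8611 (mod 9945).
  Combine with x ≡ 4 (mod 16); new modulus lcm = 159120.
    Write x = 8611 + 9945·t and substitute into x ≡ 4 (mod 16): 9945·t ≡ 4 − 8611 = -8607 (mod 16).
    Reduce coefficients mod 16: 9·t ≡ 1 (mod 16).
    The inverse of 9 mod 16 is 9 (since 9·9 = 81 = 5·16 + 1), so t ≡ 9·1 = 9 ≡ 9 (mod 16).
    Then x = 8611 + 9945·9 = 98116, valid modulo lcm(9945, 16) = 159120: x ≡ 98116 (mod 159120).
Verify against each original: 98116 mod 5 = 1, 98116 mod 9 = 7, 98116 mod 13 = 5, 98116 mod 17 = 9, 98116 mod 16 = 4.

x ≡ 98116 (mod 159120).


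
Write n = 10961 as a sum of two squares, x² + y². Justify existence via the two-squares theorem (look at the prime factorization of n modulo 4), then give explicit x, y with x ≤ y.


Step 1: Factor n = 10961 = 97 · 113.
Step 2: Check the mod-4 condition on each prime factor: 97 ≡ 1 (mod 4), exponent 1; 113 ≡ 1 (mod 4), exponent 1.
All primes ≡ 3 (mod 4) appear to even exponent (or don't appear), so by the two-squares theorem n IS expressible as a sum of two squares.
Step 3: Build a representation. Here n = 97 · 113 is a product of primes ≡ 1 (mod 4). Each prime p ≡ 1 (mod 4) is itself a sum of two squares; find a² by testing p − a² for a perfect square:
  97: 97 − 1² = 96, 97 − 2² = 93, 97 − 3² = 88, 97 − 4² = 81 = 9² ⇒ 97 = 4² + 9².
  113: 113 − 1² = 112, 113 − 2² = 109, 113 − 3² = 104, 113 − 4² = 97, 113 − 5² = 88, 113 − 6² = 77, 113 − 7² = 64 = 8² ⇒ 113 = 7² + 8².
  Combine using the Brahmagupta–Fibonacci identity (a² + b²)(c² + d²) = (ac − bd)² + (ad + bc)² = (ac + bd)² + (ad − bc)²:
  97 · 113 = 10961: from (4² + 9²)(7² + 8²), take (4·7 − 9·8, 4·8 + 9·7) = (28 − 72, 32 + 63) = (-44, 95); dropping signs (only squares matter) gives (44, 95); check 44² + 95² = 1936 + 9025 = 10961 ✓.
Step 4: Order so x ≤ y and verify: 44² + 95² = 1936 + 9025 = 10961 = n. ✓

n = 10961 = 44² + 95² (one valid representation with x ≤ y).


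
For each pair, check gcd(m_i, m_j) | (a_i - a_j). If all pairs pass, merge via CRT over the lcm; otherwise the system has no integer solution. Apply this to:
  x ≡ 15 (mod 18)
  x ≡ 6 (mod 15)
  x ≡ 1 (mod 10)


Moduli 18, 15, 10 are not pairwise coprime, so CRT works modulo lcm(m_i) when all pairwise compatibility conditions hold.
Pairwise compatibility: gcd(m_i, m_j) must divide a_i - a_j for every pair.
Merge one congruence at a time:
  Start: x ≡ 15 (mod 18).
  Combine with x ≡ 6 (mod 15): gcd(18, 15) = 3; 6 - 15 = -9, which IS divisible by 3, so compatible.
    Write x = 15 + 18·t and substitute into x ≡ 6 (mod 15): 18·t ≡ 6 − 15 = -9 (mod 15).
    Divide the congruence (and modulus) by g = 3: 6·t ≡ -3 (mod 5).
    Reduce coefficients mod 5: 1·t ≡ 2 (mod 5).
    So t ≡ 2 (mod 5).
    Then x = 15 + 18·2 = 51, valid modulo lcm(18, 15) = 90: x ≡ 51 (mod 90).
  Combine with x ≡ 1 (mod 10): gcd(90, 10) = 10; 1 - 51 = -50, which IS divisible by 10, so compatible.
    Write x = 51 + 90·t and substitute into x ≡ 1 (mod 10): 90·t ≡ 1 − 51 = -50 (mod 10).
    Divide the congruence (and modulus) by g = 10: 9·t ≡ -5 (mod 1).
    Modulo 1 every t works; take t = 0.
    Then x = 51 + 90·0 = 51, valid modulo lcm(90, 10) = 90: x ≡ 51 (mod 90).
Verify: 51 mod 18 = 15, 51 mod 15 = 6, 51 mod 10 = 1.

x ≡ 51 (mod 90).


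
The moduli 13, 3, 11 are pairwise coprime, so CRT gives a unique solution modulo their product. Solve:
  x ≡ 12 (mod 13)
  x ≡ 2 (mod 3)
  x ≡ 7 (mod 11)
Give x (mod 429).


Moduli 13, 3, 11 are pairwise coprime; by CRT there is a unique solution modulo M = 13 · 3 · 11 = 429.
Solve pairwise, accumulating the modulus:
  Start with x ≡ 12 (mod 13).
  Combine with x ≡ 2 (mod 3): since gcd(13, 3) = 1, we get a unique residue mod 39.
    Write x = 12 + 13·t and substitute into x ≡ 2 (mod 3): 13·t ≡ 2 − 12 = -10 (mod 3).
    Reduce coefficients mod 3: 1·t ≡ 2 (mod 3).
    So t ≡ 2 (mod 3).
    Then x = 12 + 13·2 = 38, valid modulo lcm(13, 3) = 39: x ≡ 38 (mod 39).
  Combine with x ≡ 7 (mod 11): since gcd(39, 11) = 1, we get a unique residue mod 429.
    Write x = 38 + 39·t and substitute into x ≡ 7 (mod 11): 39·t ≡ 7 − 38 = -31 (mod 11).
    Reduce coefficients mod 11: 6·t ≡ 2 (mod 11).
    The inverse of 6 mod 11 is 2 (since 6·2 = 12 = 1·11 + 1), so t ≡ 2·2 = 4 ≡ 4 (mod 11).
    Then x = 38 + 39·4 = 194, valid modulo lcm(39, 11) = 429: x ≡ 194 (mod 429).
Verify: 194 mod 13 = 12 ✓, 194 mod 3 = 2 ✓, 194 mod 11 = 7 ✓.

x ≡ 194 (mod 429).


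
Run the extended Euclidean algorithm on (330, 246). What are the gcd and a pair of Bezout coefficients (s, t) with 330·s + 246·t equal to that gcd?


Euclidean algorithm on (330, 246) — divide until remainder is 0:
  330 = 1 · 246 + 84
  246 = 2 · 84 + 78
  84 = 1 · 78 + 6
  78 = 13 · 6 + 0
gcd(330, 246) = 6.
Track Bezout coefficients alongside the remainders: start with r₀ = 330 = a·1 + b·0 (s = 1, t = 0) and r₁ = 246 = a·0 + b·1 (s = 0, t = 1); each new remainder r_{k+1} = r_{k-1} − q_k·r_k inherits s_{k+1} = s_{k-1} − q_k·s_k, t_{k+1} = t_{k-1} − q_k·t_k, so r_k = a·s_k + b·t_k at every step:
  q = 1: r = 84, s = 1 − 1·0 = 1, t = 0 − 1·1 = -1  (check: 330·1 + 246·(-1) = 84)
  q = 2: r = 78, s = 0 − 2·1 = -2, t = 1 − 2·(-1) = 3  (check: 330·(-2) + 246·3 = 78)
  q = 1: r = 6, s = 1 − 1·(-2) = 3, t = -1 − 1·3 = -4  (check: 330·3 + 246·(-4) = 6)
The row with r = 6 (the gcd) gives the Bezout coefficients s = 3, t = -4.
Result: 330 · (3) + 246 · (-4) = 6.

gcd(330, 246) = 6; s = 3, t = -4 (check: 330·3 + 246·(-4) = 6).


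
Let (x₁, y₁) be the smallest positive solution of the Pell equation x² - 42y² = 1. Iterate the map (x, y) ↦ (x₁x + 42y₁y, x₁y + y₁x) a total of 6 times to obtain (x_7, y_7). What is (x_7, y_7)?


Step 1: Find the fundamental solution (x₁, y₁) of x² - 42y² = 1.
  Expand √42 as a continued fraction. a₀ = ⌊√42⌋ = 6; iterate m_{k+1} = d_k·a_k − m_k, d_{k+1} = (42 − m_{k+1}²)/d_k, a_{k+1} = ⌊(a₀ + m_{k+1})/d_{k+1}⌋ (starting m₀ = 0, d₀ = 1), with convergents p_k = a_k·p_{k-1} + p_{k-2}, q_k = a_k·q_{k-1} + q_{k-2} (p₋₁ = 1, q₋₁ = 0):
  k = 0: a₀ = 6; p₀/q₀ = 6/1; p₀² − 42·q₀² = 36 − 42 = -6.
  k = 1: m = 6, d = 6, a = ⌊(6 + 6)/6⌋ = 2; p/q = (2·6 + 1)/(2·1 + 0) = 13/2; p² − 42·q² = 169 − 168 = 1.
  The first convergent with p² − 42·q² = 1 gives the fundamental solution (x₁, y₁) = (13, 2).
Step 2: Apply the recurrence (x_{n+1}, y_{n+1}) = (x₁x_n + 42y₁y_n, x₁y_n + y₁x_n) repeatedly.
  From (x_1, y_1) = (13, 2): x_2 = 13·13 + 42·2·2 = 337; y_2 = 13·2 + 2·13 = 52.
  From (x_2, y_2) = (337, 52): x_3 = 13·337 + 42·2·52 = 8749; y_3 = 13·52 + 2·337 = 1350.
  From (x_3, y_3) = (8749, 1350): x_4 = 13·8749 + 42·2·1350 = 227137; y_4 = 13·1350 + 2·8749 = 35048.
  From (x_4, y_4) = (227137, 35048): x_5 = 13·227137 + 42·2·35048 = 5896813; y_5 = 13·35048 + 2·227137 = 909898.
  From (x_5, y_5) = (5896813, 909898): x_6 = 13·5896813 + 42·2·909898 = 153090001; y_6 = 13·909898 + 2·5896813 = 23622300.
  From (x_6, y_6) = (153090001, 23622300): x_7 = 13·153090001 + 42·2·23622300 = 3974443213; y_7 = 13·23622300 + 2·153090001 = 613269902.
Step 3: Verify x_7² - 42·y_7² = 15796198853361763369 - 15796198853361763368 = 1 (should be 1). ✓

(x_1, y_1) = (13, 2); (x_7, y_7) = (3974443213, 613269902).


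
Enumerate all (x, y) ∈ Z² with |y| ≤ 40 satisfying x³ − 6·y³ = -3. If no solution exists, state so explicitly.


The equation is x³ - 6y³ = -3. For fixed y, x³ = 6·y³ − 3, so a solution requires the RHS to be a perfect cube.
Strategy: iterate y from -40 to 40, compute RHS = 6·y³ − 3, and check whether it is a (positive or negative) perfect cube.
Check small values of y:
  y = 0: RHS = -3 is not a perfect cube.
  y = 1: RHS = 3 is not a perfect cube.
  y = -1: RHS = -9 is not a perfect cube.
  y = 2: RHS = 45 is not a perfect cube.
  y = -2: RHS = -51 is not a perfect cube.
  y = 3: RHS = 159 is not a perfect cube.
  y = -3: RHS = -165 is not a perfect cube.
Continuing the search up to |y| = 40 finds no solutions either.
No (x, y) in the scanned range satisfies the equation.

No integer solutions with |y| ≤ 40.


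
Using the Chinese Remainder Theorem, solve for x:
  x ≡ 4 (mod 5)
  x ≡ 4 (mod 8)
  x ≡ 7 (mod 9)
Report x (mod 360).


Moduli 5, 8, 9 are pairwise coprime; by CRT there is a unique solution modulo M = 5 · 8 · 9 = 360.
Solve pairwise, accumulating the modulus:
  Start with x ≡ 4 (mod 5).
  Combine with x ≡ 4 (mod 8): since gcd(5, 8) = 1, we get a unique residue mod 40.
    Write x = 4 + 5·t and substitute into x ≡ 4 (mod 8): 5·t ≡ 4 − 4 = 0 (mod 8).
    The inverse of 5 mod 8 is 5 (since 5·5 = 25 = 3·8 + 1), so t ≡ 5·0 = 0 ≡ 0 (mod 8).
    Then x = 4 + 5·0 = 4, valid modulo lcm(5, 8) = 40: x ≡ 4 (mod 40).
  Combine with x ≡ 7 (mod 9): since gcd(40, 9) = 1, we get a unique residue mod 360.
    Write x = 4 + 40·t and substitute into x ≡ 7 (mod 9): 40·t ≡ 7 − 4 = 3 (mod 9).
    Reduce coefficients mod 9: 4·t ≡ 3 (mod 9).
    The inverse of 4 mod 9 is 7 (since 4·7 = 28 = 3·9 + 1), so t ≡ 7·3 = 21 ≡ 3 (mod 9).
    Then x = 4 + 40·3 = 124, valid modulo lcm(40, 9) = 360: x ≡ 124 (mod 360).
Verify: 124 mod 5 = 4 ✓, 124 mod 8 = 4 ✓, 124 mod 9 = 7 ✓.

x ≡ 124 (mod 360).


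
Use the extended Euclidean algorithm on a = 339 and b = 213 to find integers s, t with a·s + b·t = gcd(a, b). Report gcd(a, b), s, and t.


Euclidean algorithm on (339, 213) — divide until remainder is 0:
  339 = 1 · 213 + 126
  213 = 1 · 126 + 87
  126 = 1 · 87 + 39
  87 = 2 · 39 + 9
  39 = 4 · 9 + 3
  9 = 3 · 3 + 0
gcd(339, 213) = 3.
Track Bezout coefficients alongside the remainders: start with r₀ = 339 = a·1 + b·0 (s = 1, t = 0) and r₁ = 213 = a·0 + b·1 (s = 0, t = 1); each new remainder r_{k+1} = r_{k-1} − q_k·r_k inherits s_{k+1} = s_{k-1} − q_k·s_k, t_{k+1} = t_{k-1} − q_k·t_k, so r_k = a·s_k + b·t_k at every step:
  q = 1: r = 126, s = 1 − 1·0 = 1, t = 0 − 1·1 = -1  (check: 339·1 + 213·(-1) = 126)
  q = 1: r = 87, s = 0 − 1·1 = -1, t = 1 − 1·(-1) = 2  (check: 339·(-1) + 213·2 = 87)
  q = 1: r = 39, s = 1 − 1·(-1) = 2, t = -1 − 1·2 = -3  (check: 339·2 + 213·(-3) = 39)
  q = 2: r = 9, s = -1 − 2·2 = -5, t = 2 − 2·(-3) = 8  (check: 339·(-5) + 213·8 = 9)
  q = 4: r = 3, s = 2 − 4·(-5) = 22, t = -3 − 4·8 = -35  (check: 339·22 + 213·(-35) = 3)
The row with r = 3 (the gcd) gives the Bezout coefficients s = 22, t = -35.
Result: 339 · (22) + 213 · (-35) = 3.

gcd(339, 213) = 3; s = 22, t = -35 (check: 339·22 + 213·(-35) = 3).


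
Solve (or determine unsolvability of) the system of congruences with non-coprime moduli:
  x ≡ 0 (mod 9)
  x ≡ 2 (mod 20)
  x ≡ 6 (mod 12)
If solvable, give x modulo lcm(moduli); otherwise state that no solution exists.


Moduli 9, 20, 12 are not pairwise coprime, so CRT works modulo lcm(m_i) when all pairwise compatibility conditions hold.
Pairwise compatibility: gcd(m_i, m_j) must divide a_i - a_j for every pair.
Merge one congruence at a time:
  Start: x ≡ 0 (mod 9).
  Combine with x ≡ 2 (mod 20): gcd(9, 20) = 1; 2 - 0 = 2, which IS divisible by 1, so compatible.
    Write x = 0 + 9·t and substitute into x ≡ 2 (mod 20): 9·t ≡ 2 − 0 = 2 (mod 20).
    The inverse of 9 mod 20 is 9 (since 9·9 = 81 = 4·20 + 1), so t ≡ 9·2 = 18 ≡ 18 (mod 20).
    Then x = 0 + 9·18 = 162, valid modulo lcm(9, 20) = 180: x ≡ 162 (mod 180).
  Combine with x ≡ 6 (mod 12): gcd(180, 12) = 12; 6 - 162 = -156, which IS divisible by 12, so compatible.
    Write x = 162 + 180·t and substitute into x ≡ 6 (mod 12): 180·t ≡ 6 − 162 = -156 (mod 12).
    Divide the congruence (and modulus) by g = 12: 15·t ≡ -13 (mod 1).
    Modulo 1 every t works; take t = 0.
    Then x = 162 + 180·0 = 162, valid modulo lcm(180, 12) = 180: x ≡ 162 (mod 180).
Verify: 162 mod 9 = 0, 162 mod 20 = 2, 162 mod 12 = 6.

x ≡ 162 (mod 180).


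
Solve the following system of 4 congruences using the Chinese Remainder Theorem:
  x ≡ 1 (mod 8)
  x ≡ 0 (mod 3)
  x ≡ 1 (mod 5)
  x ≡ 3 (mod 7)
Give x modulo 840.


Product of moduli M = 8 · 3 · 5 · 7 = 840.
Merge one congruence at a time:
  Start: x ≡ 1 (mod 8).
  Combine with x ≡ 0 (mod 3); new modulus lcm = 24.
    Write x = 1 + 8·t and substitute into x ≡ 0 (mod 3): 8·t ≡ 0 − 1 = -1 (mod 3).
    Reduce coefficients mod 3: 2·t ≡ 2 (mod 3).
    The inverse of 2 mod 3 is 2 (since 2·2 = 4 = 1·3 + 1), so t ≡ 2·2 = 4 ≡ 1 (mod 3).
    Then x = 1 + 8·1 = 9, valid modulo lcm(8, 3) = 24: x ≡ 9 (mod 24).
  Combine with x ≡ 1 (mod 5); new modulus lcm = 120.
    Write x = 9 + 24·t and substitute into x ≡ 1 (mod 5): 24·t ≡ 1 − 9 = -8 (mod 5).
    Reduce coefficients mod 5: 4·t ≡ 2 (mod 5).
    The inverse of 4 mod 5 is 4 (since 4·4 = 16 = 3·5 + 1), so t ≡ 4·2 = 8 ≡ 3 (mod 5).
    Then x = 9 + 24·3 = 81, valid modulo lcm(24, 5) = 120: x ≡ 81 (mod 120).
  Combine with x ≡ 3 (mod 7); new modulus lcm = 840.
    Write x = 81 + 120·t and substitute into x ≡ 3 (mod 7): 120·t ≡ 3 − 81 = -78 (mod 7).
    Reduce coefficients mod 7: 1·t ≡ 6 (mod 7).
    So t ≡ 6 (mod 7).
    Then x = 81 + 120·6 = 801, valid modulo lcm(120, 7) = 840: x ≡ 801 (mod 840).
Verify against each original: 801 mod 8 = 1, 801 mod 3 = 0, 801 mod 5 = 1, 801 mod 7 = 3.

x ≡ 801 (mod 840).


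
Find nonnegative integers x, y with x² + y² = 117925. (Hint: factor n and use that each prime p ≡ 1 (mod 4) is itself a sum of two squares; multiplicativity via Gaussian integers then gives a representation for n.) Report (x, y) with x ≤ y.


Step 1: Factor n = 117925 = 5^2 · 53 · 89.
Step 2: Check the mod-4 condition on each prime factor: 5 ≡ 1 (mod 4), exponent 2; 53 ≡ 1 (mod 4), exponent 1; 89 ≡ 1 (mod 4), exponent 1.
All primes ≡ 3 (mod 4) appear to even exponent (or don't appear), so by the two-squares theorem n IS expressible as a sum of two squares.
Step 3: Build a representation. Group n = k² · m with k = 5 and m = 53 · 89 = 4717 (a product of primes ≡ 1 (mod 4)); a representation of m scales to one of n via (k·x)² + (k·y)² = k²(x² + y²). Each prime p ≡ 1 (mod 4) is itself a sum of two squares; find a² by testing p − a² for a perfect square:
  53: 53 − 1² = 52, 53 − 2² = 49 = 7² ⇒ 53 = 2² + 7².
  89: 89 − 1² = 88, 89 − 2² = 85, 89 − 3² = 80, 89 − 4² = 73, 89 − 5² = 64 = 8² ⇒ 89 = 5² + 8².
  Combine using the Brahmagupta–Fibonacci identity (a² + b²)(c² + d²) = (ac − bd)² + (ad + bc)² = (ac + bd)² + (ad − bc)²:
  53 · 89 = 4717: from (2² + 7²)(5² + 8²), take (2·5 − 7·8, 2·8 + 7·5) = (10 − 56, 16 + 35) = (-46, 51); dropping signs (only squares matter) gives (46, 51); check 46² + 51² = 2116 + 2601 = 4717 ✓.
  Scale by k = 5: (5·46, 5·51) = (230, 255).
Step 4: Order so x ≤ y and verify: 230² + 255² = 52900 + 65025 = 117925 = n. ✓

n = 117925 = 230² + 255² (one valid representation with x ≤ y).


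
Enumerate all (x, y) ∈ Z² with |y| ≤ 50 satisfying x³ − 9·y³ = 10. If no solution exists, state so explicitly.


The equation is x³ - 9y³ = 10. For fixed y, x³ = 9·y³ + 10, so a solution requires the RHS to be a perfect cube.
Strategy: iterate y from -50 to 50, compute RHS = 9·y³ + 10, and check whether it is a (positive or negative) perfect cube.
Check small values of y:
  y = 0: RHS = 10 is not a perfect cube.
  y = 1: RHS = 19 is not a perfect cube.
  y = -1: RHS = 1 = (1)³ ⇒ x = 1 works.
  y = 2: RHS = 82 is not a perfect cube.
  y = -2: RHS = -62 is not a perfect cube.
  y = 3: RHS = 253 is not a perfect cube.
  y = -3: RHS = -233 is not a perfect cube.
Continuing the search up to |y| = 50 finds no further solutions beyond those listed.
Collected solutions: (1, -1).

Solutions (with |y| ≤ 50): (1, -1).


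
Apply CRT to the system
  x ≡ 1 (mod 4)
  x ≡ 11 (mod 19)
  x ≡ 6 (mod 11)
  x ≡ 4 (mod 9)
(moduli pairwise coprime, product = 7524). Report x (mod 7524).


Product of moduli M = 4 · 19 · 11 · 9 = 7524.
Merge one congruence at a time:
  Start: x ≡ 1 (mod 4).
  Combine with x ≡ 11 (mod 19); new modulus lcm = 76.
    Write x = 1 + 4·t and substitute into x ≡ 11 (mod 19): 4·t ≡ 11 − 1 = 10 (mod 19).
    The inverse of 4 mod 19 is 5 (since 4·5 = 20 = 1·19 + 1), so t ≡ 5·10 = 50 ≡ 12 (mod 19).
    Then x = 1 + 4·12 = 49, valid modulo lcm(4, 19) = 76: x ≡ 49 (mod 76).
  Combine with x ≡ 6 (mod 11); new modulus lcm = 836.
    Write x = 49 + 76·t and substitute into x ≡ 6 (mod 11): 76·t ≡ 6 − 49 = -43 (mod 11).
    Reduce coefficients mod 11: 10·t ≡ 1 (mod 11).
    The inverse of 10 mod 11 is 10 (since 10·10 = 100 = 9·11 + 1), so t ≡ 10·1 = 10 ≡ 10 (mod 11).
    Then x = 49 + 76·10 = 809, valid modulo lcm(76, 11) = 836: x ≡ 809 (mod 836).
  Combine with x ≡ 4 (mod 9); new modulus lcm = 7524.
    Write x = 809 + 836·t and substitute into x ≡ 4 (mod 9): 836·t ≡ 4 − 809 = -805 (mod 9).
    Reduce coefficients mod 9: 8·t ≡ 5 (mod 9).
    The inverse of 8 mod 9 is 8 (since 8·8 = 64 = 7·9 + 1), so t ≡ 8·5 = 40 ≡ 4 (mod 9).
    Then x = 809 + 836·4 = 4153, valid modulo lcm(836, 9) = 7524: x ≡ 4153 (mod 7524).
Verify against each original: 4153 mod 4 = 1, 4153 mod 19 = 11, 4153 mod 11 = 6, 4153 mod 9 = 4.

x ≡ 4153 (mod 7524).


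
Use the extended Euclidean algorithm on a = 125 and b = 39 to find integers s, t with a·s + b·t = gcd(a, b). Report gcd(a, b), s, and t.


Euclidean algorithm on (125, 39) — divide until remainder is 0:
  125 = 3 · 39 + 8
  39 = 4 · 8 + 7
  8 = 1 · 7 + 1
  7 = 7 · 1 + 0
gcd(125, 39) = 1.
Track Bezout coefficients alongside the remainders: start with r₀ = 125 = a·1 + b·0 (s = 1, t = 0) and r₁ = 39 = a·0 + b·1 (s = 0, t = 1); each new remainder r_{k+1} = r_{k-1} − q_k·r_k inherits s_{k+1} = s_{k-1} − q_k·s_k, t_{k+1} = t_{k-1} − q_k·t_k, so r_k = a·s_k + b·t_k at every step:
  q = 3: r = 8, s = 1 − 3·0 = 1, t = 0 − 3·1 = -3  (check: 125·1 + 39·(-3) = 8)
  q = 4: r = 7, s = 0 − 4·1 = -4, t = 1 − 4·(-3) = 13  (check: 125·(-4) + 39·13 = 7)
  q = 1: r = 1, s = 1 − 1·(-4) = 5, t = -3 − 1·13 = -16  (check: 125·5 + 39·(-16) = 1)
The row with r = 1 (the gcd) gives the Bezout coefficients s = 5, t = -16.
Result: 125 · (5) + 39 · (-16) = 1.

gcd(125, 39) = 1; s = 5, t = -16 (check: 125·5 + 39·(-16) = 1).
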